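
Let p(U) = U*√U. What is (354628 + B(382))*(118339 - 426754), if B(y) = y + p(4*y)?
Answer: -109490409150 - 942516240*√382 ≈ -1.2791e+11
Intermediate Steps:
p(U) = U^(3/2)
B(y) = y + 8*y^(3/2) (B(y) = y + (4*y)^(3/2) = y + 8*y^(3/2))
(354628 + B(382))*(118339 - 426754) = (354628 + (382 + 8*382^(3/2)))*(118339 - 426754) = (354628 + (382 + 8*(382*√382)))*(-308415) = (354628 + (382 + 3056*√382))*(-308415) = (355010 + 3056*√382)*(-308415) = -109490409150 - 942516240*√382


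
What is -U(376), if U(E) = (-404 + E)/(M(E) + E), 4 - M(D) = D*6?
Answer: -1/67 ≈ -0.014925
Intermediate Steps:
M(D) = 4 - 6*D (M(D) = 4 - D*6 = 4 - 6*D)
U(E) = (-404 + E)/(4 - 5*E) (U(E) = (-404 + E)/((4 - 6*E) + E) = (-404 + E)/(4 - 5*E))
-U(376) = -(404 - 1*376)/(-4 + 5*376) = -(404 - 376)/(-4 + 1880) = -28/1876 = -1*1/67 = -1/67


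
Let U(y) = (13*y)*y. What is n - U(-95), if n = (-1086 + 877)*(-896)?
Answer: 69939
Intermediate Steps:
n = 187264 (n = -209*(-896) = 187264)
U(y) = 13*y²
n - U(-95) = 187264 - 13*(-95)² = 187264 - 13*9025 = 187264 - 1*117325 = 187264 - 117325 = 69939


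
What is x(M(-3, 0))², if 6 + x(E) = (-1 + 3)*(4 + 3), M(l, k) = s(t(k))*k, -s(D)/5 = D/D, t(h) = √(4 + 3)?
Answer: 64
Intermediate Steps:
t(h) = √7
s(D) = -5 (s(D) = -5*D/D = -5*1 = -5)
M(l, k) = -5*k
x(E) = 8 (x(E) = -6 + (-1 + 3)*(4 + 3) = -6 + 2*7 = -6 + 14 = 8)
x(M(-3, 0))² = 8² = 64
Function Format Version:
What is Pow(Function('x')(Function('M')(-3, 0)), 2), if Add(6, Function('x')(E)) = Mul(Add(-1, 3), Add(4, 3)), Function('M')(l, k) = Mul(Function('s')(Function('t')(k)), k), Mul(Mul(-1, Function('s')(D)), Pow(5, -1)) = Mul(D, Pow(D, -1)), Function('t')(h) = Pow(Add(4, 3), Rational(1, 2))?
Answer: 64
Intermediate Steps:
Function('t')(h) = Pow(7, Rational(1, 2))
Function('s')(D) = -5 (Function('s')(D) = Mul(-5, Mul(D, Pow(D, -1))) = Mul(-5, 1) = -5)
Function('M')(l, k) = Mul(-5, k)
Function('x')(E) = 8 (Function('x')(E) = Add(-6, Mul(Add(-1, 3), Add(4, 3))) = Add(-6, Mul(2, 7)) = Add(-6, 14) = 8)
Pow(Function('x')(Function('M')(-3, 0)), 2) = Pow(8, 2) = 64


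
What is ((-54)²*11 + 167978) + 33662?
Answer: 233716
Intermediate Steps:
((-54)²*11 + 167978) + 33662 = (2916*11 + 167978) + 33662 = (32076 + 167978) + 33662 = 200054 + 33662 = 233716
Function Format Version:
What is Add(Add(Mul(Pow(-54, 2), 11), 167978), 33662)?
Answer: 233716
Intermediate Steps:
Add(Add(Mul(Pow(-54, 2), 11), 167978), 33662) = Add(Add(Mul(2916, 11), 167978), 33662) = Add(Add(32076, 167978), 33662) = Add(200054, 33662) = 233716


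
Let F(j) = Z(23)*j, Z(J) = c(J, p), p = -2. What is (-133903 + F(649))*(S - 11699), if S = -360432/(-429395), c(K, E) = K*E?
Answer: 822572973375461/429395 ≈ 1.9157e+9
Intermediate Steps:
c(K, E) = E*K
Z(J) = -2*J
F(j) = -46*j (F(j) = (-2*23)*j = -46*j)
S = 360432/429395 (S = -360432*(-1)/429395 = -1*(-360432/429395) = 360432/429395 ≈ 0.83939)
(-133903 + F(649))*(S - 11699) = (-133903 - 46*649)*(360432/429395 - 11699) = (-133903 - 29854)*(-5023131673/429395) = -163757*(-5023131673/429395) = 822572973375461/429395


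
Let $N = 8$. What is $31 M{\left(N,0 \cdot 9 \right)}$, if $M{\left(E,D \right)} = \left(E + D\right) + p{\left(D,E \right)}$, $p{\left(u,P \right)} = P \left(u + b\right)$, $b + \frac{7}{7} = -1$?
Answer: $-248$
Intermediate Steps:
$b = -2$ ($b = -1 - 1 = -2$)
$p{\left(u,P \right)} = P \left(-2 + u\right)$ ($p{\left(u,P \right)} = P \left(u - 2\right) = P \left(-2 + u\right)$)
$M{\left(E,D \right)} = D + E + E \left(-2 + D\right)$ ($M{\left(E,D \right)} = \left(E + D\right) + E \left(-2 + D\right) = \left(D + E\right) + E \left(-2 + D\right) = D + E + E \left(-2 + D\right)$)
$31 M{\left(N,0 \cdot 9 \right)} = 31 \left(0 \cdot 9 - 8 + 0 \cdot 9 \cdot 8\right) = 31 \left(0 - 8 + 0 \cdot 8\right) = 31 \left(0 - 8 + 0\right) = 31 \left(-8\right) = -248$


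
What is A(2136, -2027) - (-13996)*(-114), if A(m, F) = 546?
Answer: -1594998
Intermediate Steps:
A(2136, -2027) - (-13996)*(-114) = 546 - (-13996)*(-114) = 546 - 1*1595544 = 546 - 1595544 = -1594998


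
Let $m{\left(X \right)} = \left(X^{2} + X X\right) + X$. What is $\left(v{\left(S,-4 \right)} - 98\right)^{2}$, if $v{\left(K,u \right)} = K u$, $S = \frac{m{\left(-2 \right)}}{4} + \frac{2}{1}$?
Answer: $12544$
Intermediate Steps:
$m{\left(X \right)} = X + 2 X^{2}$ ($m{\left(X \right)} = \left(X^{2} + X^{2}\right) + X = 2 X^{2} + X = X + 2 X^{2}$)
$S = \frac{7}{2}$ ($S = \frac{\left(-2\right) \left(1 + 2 \left(-2\right)\right)}{4} + \frac{2}{1} = - 2 \left(1 - 4\right) \frac{1}{4} + 2 \cdot 1 = \left(-2\right) \left(-3\right) \frac{1}{4} + 2 = 6 \cdot \frac{1}{4} + 2 = \frac{3}{2} + 2 = \frac{7}{2} \approx 3.5$)
$\left(v{\left(S,-4 \right)} - 98\right)^{2} = \left(\frac{7}{2} \left(-4\right) - 98\right)^{2} = \left(-14 - 98\right)^{2} = \left(-112\right)^{2} = 12544$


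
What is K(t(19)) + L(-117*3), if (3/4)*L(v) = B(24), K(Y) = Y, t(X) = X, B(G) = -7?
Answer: 29/3 ≈ 9.6667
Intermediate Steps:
L(v) = -28/3 (L(v) = (4/3)*(-7) = -28/3)
K(t(19)) + L(-117*3) = 19 - 28/3 = 29/3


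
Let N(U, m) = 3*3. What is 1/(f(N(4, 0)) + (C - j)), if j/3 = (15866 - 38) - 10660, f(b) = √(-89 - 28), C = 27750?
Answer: 314/3845247 - I*√13/49988211 ≈ 8.1659e-5 - 7.2128e-8*I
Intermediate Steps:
N(U, m) = 9
f(b) = 3*I*√13 (f(b) = √(-117) = 3*I*√13)
j = 15504 (j = 3*((15866 - 38) - 10660) = 3*(15828 - 10660) = 3*5168 = 15504)
1/(f(N(4, 0)) + (C - j)) = 1/(3*I*√13 + (27750 - 1*15504)) = 1/(3*I*√13 + (27750 - 15504)) = 1/(3*I*√13 + 12246) = 1/(12246 + 3*I*√13)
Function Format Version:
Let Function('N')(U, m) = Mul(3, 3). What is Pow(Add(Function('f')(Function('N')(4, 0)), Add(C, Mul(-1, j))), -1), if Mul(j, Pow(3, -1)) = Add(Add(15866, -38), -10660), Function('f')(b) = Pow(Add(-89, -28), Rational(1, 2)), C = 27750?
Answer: Add(Rational(314, 3845247), Mul(Rational(-1, 49988211), I, Pow(13, Rational(1, 2)))) ≈ Add(8.1659e-5, Mul(-7.2128e-8, I))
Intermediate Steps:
Function('N')(U, m) = 9
Function('f')(b) = Mul(3, I, Pow(13, Rational(1, 2))) (Function('f')(b) = Pow(-117, Rational(1, 2)) = Mul(3, I, Pow(13, Rational(1, 2))))
j = 15504 (j = Mul(3, Add(Add(15866, -38), -10660)) = Mul(3, Add(15828, -10660)) = Mul(3, 5168) = 15504)
Pow(Add(Function('f')(Function('N')(4, 0)), Add(C, Mul(-1, j))), -1) = Pow(Add(Mul(3, I, Pow(13, Rational(1, 2))), Add(27750, Mul(-1, 15504))), -1) = Pow(Add(Mul(3, I, Pow(13, Rational(1, 2))), Add(27750, -15504)), -1) = Pow(Add(Mul(3, I, Pow(13, Rational(1, 2))), 12246), -1) = Pow(Add(12246, Mul(3, I, Pow(13, Rational(1, 2)))), -1)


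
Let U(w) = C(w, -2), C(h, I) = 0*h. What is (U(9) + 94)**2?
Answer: 8836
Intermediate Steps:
C(h, I) = 0
U(w) = 0
(U(9) + 94)**2 = (0 + 94)**2 = 94**2 = 8836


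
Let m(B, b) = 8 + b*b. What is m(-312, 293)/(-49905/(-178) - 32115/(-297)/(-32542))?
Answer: 12308784145317/40193734250 ≈ 306.24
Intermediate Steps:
m(B, b) = 8 + b**2
m(-312, 293)/(-49905/(-178) - 32115/(-297)/(-32542)) = (8 + 293**2)/(-49905/(-178) - 32115/(-297)/(-32542)) = (8 + 85849)/(-49905*(-1/178) - 32115*(-1/297)*(-1/32542)) = 85857/(49905/178 + (10705/99)*(-1/32542)) = 85857/(49905/178 - 10705/3221658) = 85857/(40193734250/143363781) = 85857*(143363781/40193734250) = 12308784145317/40193734250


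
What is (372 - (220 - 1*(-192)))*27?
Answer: -1080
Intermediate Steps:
(372 - (220 - 1*(-192)))*27 = (372 - (220 + 192))*27 = (372 - 1*412)*27 = (372 - 412)*27 = -40*27 = -1080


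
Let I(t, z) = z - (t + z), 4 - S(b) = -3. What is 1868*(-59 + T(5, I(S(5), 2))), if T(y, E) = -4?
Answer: -117684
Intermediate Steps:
S(b) = 7 (S(b) = 4 - 1*(-3) = 4 + 3 = 7)
I(t, z) = -t (I(t, z) = z + (-t - z) = -t)
1868*(-59 + T(5, I(S(5), 2))) = 1868*(-59 - 4) = 1868*(-63) = -117684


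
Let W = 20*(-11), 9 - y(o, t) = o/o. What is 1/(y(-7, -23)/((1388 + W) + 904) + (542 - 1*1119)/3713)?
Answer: -961667/145730 ≈ -6.5990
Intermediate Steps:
y(o, t) = 8 (y(o, t) = 9 - o/o = 9 - 1*1 = 9 - 1 = 8)
W = -220
1/(y(-7, -23)/((1388 + W) + 904) + (542 - 1*1119)/3713) = 1/(8/((1388 - 220) + 904) + (542 - 1*1119)/3713) = 1/(8/(1168 + 904) + (542 - 1119)*(1/3713)) = 1/(8/2072 - 577*1/3713) = 1/(8*(1/2072) - 577/3713) = 1/(1/259 - 577/3713) = 1/(-145730/961667) = -961667/145730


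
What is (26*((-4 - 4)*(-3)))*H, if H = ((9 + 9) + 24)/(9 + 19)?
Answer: 936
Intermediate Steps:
H = 3/2 (H = (18 + 24)/28 = 42*(1/28) = 3/2 ≈ 1.5000)
(26*((-4 - 4)*(-3)))*H = (26*((-4 - 4)*(-3)))*(3/2) = (26*(-8*(-3)))*(3/2) = (26*24)*(3/2) = 624*(3/2) = 936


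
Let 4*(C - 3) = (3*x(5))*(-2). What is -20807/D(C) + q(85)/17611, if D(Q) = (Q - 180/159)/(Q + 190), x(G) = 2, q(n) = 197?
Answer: 368997102721/105666 ≈ 3.4921e+6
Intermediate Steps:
C = 0 (C = 3 + ((3*2)*(-2))/4 = 3 + (6*(-2))/4 = 3 + (¼)*(-12) = 3 - 3 = 0)
D(Q) = (-60/53 + Q)/(190 + Q) (D(Q) = (Q - 180*1/159)/(190 + Q) = (Q - 60/53)/(190 + Q) = (-60/53 + Q)/(190 + Q))
-20807/D(C) + q(85)/17611 = -20807*(190 + 0)/(-60/53 + 0) + 197/17611 = -20807/(-60/53/190) + 197*(1/17611) = -20807/((1/190)*(-60/53)) + 197/17611 = -20807/(-6/1007) + 197/17611 = -20807*(-1007/6) + 197/17611 = 20952649/6 + 197/17611 = 368997102721/105666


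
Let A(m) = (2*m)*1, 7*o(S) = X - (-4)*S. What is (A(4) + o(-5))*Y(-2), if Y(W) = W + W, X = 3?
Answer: -156/7 ≈ -22.286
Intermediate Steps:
o(S) = 3/7 + 4*S/7 (o(S) = (3 - (-4)*S)/7 = (3 + 4*S)/7 = 3/7 + 4*S/7)
A(m) = 2*m
Y(W) = 2*W
(A(4) + o(-5))*Y(-2) = (2*4 + (3/7 + (4/7)*(-5)))*(2*(-2)) = (8 + (3/7 - 20/7))*(-4) = (8 - 17/7)*(-4) = (39/7)*(-4) = -156/7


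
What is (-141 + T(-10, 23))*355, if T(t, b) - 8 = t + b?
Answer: -42600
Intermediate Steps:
T(t, b) = 8 + b + t (T(t, b) = 8 + (t + b) = 8 + (b + t) = 8 + b + t)
(-141 + T(-10, 23))*355 = (-141 + (8 + 23 - 10))*355 = (-141 + 21)*355 = -120*355 = -42600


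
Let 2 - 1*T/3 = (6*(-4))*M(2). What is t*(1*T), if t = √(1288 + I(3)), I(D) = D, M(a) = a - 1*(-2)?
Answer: 294*√1291 ≈ 10564.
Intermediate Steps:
M(a) = 2 + a (M(a) = a + 2 = 2 + a)
T = 294 (T = 6 - 3*6*(-4)*(2 + 2) = 6 - (-72)*4 = 6 - 3*(-96) = 6 + 288 = 294)
t = √1291 (t = √(1288 + 3) = √1291 ≈ 35.930)
t*(1*T) = √1291*(1*294) = √1291*294 = 294*√1291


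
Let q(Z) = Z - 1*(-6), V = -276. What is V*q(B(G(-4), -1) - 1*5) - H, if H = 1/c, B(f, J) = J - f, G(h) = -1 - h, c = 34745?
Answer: 28768859/34745 ≈ 828.00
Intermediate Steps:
q(Z) = 6 + Z (q(Z) = Z + 6 = 6 + Z)
H = 1/34745 ≈ 2.8781e-5
V*q(B(G(-4), -1) - 1*5) - H = -276*(6 + ((-1 - (-1 - 1*(-4))) - 1*5)) - 1*1/34745 = -276*(6 + ((-1 - (-1 + 4)) - 5)) - 1/34745 = -276*(6 + ((-1 - 1*3) - 5)) - 1/34745 = -276*(6 + ((-1 - 3) - 5)) - 1/34745 = -276*(6 + (-4 - 5)) - 1/34745 = -276*(6 - 9) - 1/34745 = -276*(-3) - 1/34745 = 828 - 1/34745 = 28768859/34745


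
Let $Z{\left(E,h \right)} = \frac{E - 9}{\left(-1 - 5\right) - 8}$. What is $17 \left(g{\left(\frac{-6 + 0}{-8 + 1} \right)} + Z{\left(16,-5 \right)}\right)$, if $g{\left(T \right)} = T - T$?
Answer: $- \frac{17}{2} \approx -8.5$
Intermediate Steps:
$Z{\left(E,h \right)} = \frac{9}{14} - \frac{E}{14}$ ($Z{\left(E,h \right)} = \frac{-9 + E}{\left(-1 - 5\right) - 8} = \frac{-9 + E}{-6 - 8} = \frac{-9 + E}{-14} = \left(-9 + E\right) \left(- \frac{1}{14}\right) = \frac{9}{14} - \frac{E}{14}$)
$g{\left(T \right)} = 0$
$17 \left(g{\left(\frac{-6 + 0}{-8 + 1} \right)} + Z{\left(16,-5 \right)}\right) = 17 \left(0 + \left(\frac{9}{14} - \frac{8}{7}\right)\right) = 17 \left(0 - \frac{1}{2}\right) = 17 \left(- \frac{1}{2}\right) = - \frac{17}{2}$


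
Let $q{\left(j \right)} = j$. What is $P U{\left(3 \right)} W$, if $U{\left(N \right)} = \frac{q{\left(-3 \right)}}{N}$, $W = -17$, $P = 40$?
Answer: $680$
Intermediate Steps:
$U{\left(N \right)} = - \frac{3}{N}$
$P U{\left(3 \right)} W = 40 \left(- \frac{3}{3}\right) \left(-17\right) = 40 \left(\left(-3\right) \frac{1}{3}\right) \left(-17\right) = 40 \left(-1\right) \left(-17\right) = \left(-40\right) \left(-17\right) = 680$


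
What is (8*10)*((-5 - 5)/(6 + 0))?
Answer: -400/3 ≈ -133.33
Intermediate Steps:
(8*10)*((-5 - 5)/(6 + 0)) = 80*(-10/6) = 80*(-10*⅙) = 80*(-5/3) = -400/3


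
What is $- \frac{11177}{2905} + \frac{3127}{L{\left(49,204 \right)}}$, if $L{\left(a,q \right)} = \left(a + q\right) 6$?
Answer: $- \frac{7882751}{4409790} \approx -1.7876$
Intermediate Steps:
$L{\left(a,q \right)} = 6 a + 6 q$
$- \frac{11177}{2905} + \frac{3127}{L{\left(49,204 \right)}} = - \frac{11177}{2905} + \frac{3127}{6 \cdot 49 + 6 \cdot 204} = \left(-11177\right) \frac{1}{2905} + \frac{3127}{294 + 1224} = - \frac{11177}{2905} + \frac{3127}{1518} = - \frac{7882751}{4409790}$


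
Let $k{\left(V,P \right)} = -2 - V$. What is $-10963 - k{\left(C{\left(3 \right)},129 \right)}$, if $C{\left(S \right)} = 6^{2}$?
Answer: $-10925$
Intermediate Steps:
$C{\left(S \right)} = 36$
$-10963 - k{\left(C{\left(3 \right)},129 \right)} = -10963 - \left(-2 - 36\right) = -10963 - -38 = -10963 + 38 = -10925$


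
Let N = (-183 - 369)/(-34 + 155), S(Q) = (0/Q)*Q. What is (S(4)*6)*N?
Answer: 0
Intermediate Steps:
S(Q) = 0 (S(Q) = 0*Q = 0)
N = -552/121 ≈ -4.5620
(S(4)*6)*N = (0*6)*(-552/121) = 0*(-552/121) = 0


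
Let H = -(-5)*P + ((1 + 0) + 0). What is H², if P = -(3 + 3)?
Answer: 841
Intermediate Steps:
P = -6 (P = -1*6 = -6)
H = -29 (H = -(-5)*(-6) + ((1 + 0) + 0) = -5*6 + (1 + 0) = -30 + 1 = -29)
H² = (-29)² = 841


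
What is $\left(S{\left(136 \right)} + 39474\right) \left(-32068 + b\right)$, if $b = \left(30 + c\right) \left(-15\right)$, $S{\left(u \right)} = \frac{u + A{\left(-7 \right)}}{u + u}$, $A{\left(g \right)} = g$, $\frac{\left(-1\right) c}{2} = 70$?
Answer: $- \frac{163299899913}{136} \approx -1.2007 \cdot 10^{9}$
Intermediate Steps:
$c = -140$ ($c = \left(-2\right) 70 = -140$)
$S{\left(u \right)} = \frac{-7 + u}{2 u}$ ($S{\left(u \right)} = \frac{u - 7}{u + u} = \frac{-7 + u}{2 u}$)
$b = 1650$ ($b = \left(30 - 140\right) \left(-15\right) = \left(-110\right) \left(-15\right) = 1650$)
$\left(S{\left(136 \right)} + 39474\right) \left(-32068 + b\right) = \left(\frac{-7 + 136}{2 \cdot 136} + 39474\right) \left(-32068 + 1650\right) = \left(\frac{1}{2} \cdot \frac{1}{136} \cdot 129 + 39474\right) \left(-30418\right) = \left(\frac{129}{272} + 39474\right) \left(-30418\right) = \frac{10737057}{272} \left(-30418\right) = - \frac{163299899913}{136}$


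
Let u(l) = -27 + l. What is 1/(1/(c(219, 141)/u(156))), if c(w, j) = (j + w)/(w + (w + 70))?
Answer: 30/5461 ≈ 0.0054935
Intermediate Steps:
c(w, j) = (j + w)/(70 + 2*w) (c(w, j) = (j + w)/(w + (70 + w)) = (j + w)/(70 + 2*w))
1/(1/(c(219, 141)/u(156))) = 1/(1/(((141 + 219)/(2*(35 + 219)))/(-27 + 156))) = 1/(1/(((1/2)*360/254)/129)) = 1/(1/(((1/2)*(1/254)*360)*(1/129))) = 1/(1/((90/127)*(1/129))) = 1/(1/(30/5461)) = 1/(5461/30) = 30/5461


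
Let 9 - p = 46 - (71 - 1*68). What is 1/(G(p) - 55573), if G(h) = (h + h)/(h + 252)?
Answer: -109/6057491 ≈ -1.7994e-5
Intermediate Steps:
p = -34 (p = 9 - (46 - (71 - 1*68)) = 9 - (46 - (71 - 68)) = 9 - (46 - 1*3) = 9 - (46 - 3) = 9 - 1*43 = 9 - 43 = -34)
G(h) = 2*h/(252 + h) (G(h) = (2*h)/(252 + h) = 2*h/(252 + h))
1/(G(p) - 55573) = 1/(2*(-34)/(252 - 34) - 55573) = 1/(2*(-34)/218 - 55573) = 1/(2*(-34)*(1/218) - 55573) = 1/(-34/109 - 55573) = 1/(-6057491/109) = -109/6057491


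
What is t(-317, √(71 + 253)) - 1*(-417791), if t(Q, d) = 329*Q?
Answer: 313498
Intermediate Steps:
t(-317, √(71 + 253)) - 1*(-417791) = 329*(-317) - 1*(-417791) = -104293 + 417791 = 313498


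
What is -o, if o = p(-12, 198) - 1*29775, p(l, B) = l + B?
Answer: 29589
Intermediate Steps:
p(l, B) = B + l
o = -29589 (o = (198 - 12) - 1*29775 = 186 - 29775 = -29589)
-o = -1*(-29589) = 29589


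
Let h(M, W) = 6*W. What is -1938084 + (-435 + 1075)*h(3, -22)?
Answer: -2022564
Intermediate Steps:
-1938084 + (-435 + 1075)*h(3, -22) = -1938084 + (-435 + 1075)*(6*(-22)) = -1938084 + 640*(-132) = -1938084 - 84480 = -2022564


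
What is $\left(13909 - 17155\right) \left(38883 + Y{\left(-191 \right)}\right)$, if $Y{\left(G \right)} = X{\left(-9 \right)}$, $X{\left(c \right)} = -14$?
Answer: $-126168774$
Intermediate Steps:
$Y{\left(G \right)} = -14$
$\left(13909 - 17155\right) \left(38883 + Y{\left(-191 \right)}\right) = \left(13909 - 17155\right) \left(38883 - 14\right) = \left(-3246\right) 38869 = -126168774$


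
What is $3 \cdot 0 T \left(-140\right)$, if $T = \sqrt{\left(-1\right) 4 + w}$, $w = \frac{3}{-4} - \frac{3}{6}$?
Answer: $0$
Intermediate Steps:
$w = - \frac{5}{4}$ ($w = 3 \left(- \frac{1}{4}\right) - \frac{1}{2} = - \frac{3}{4} - \frac{1}{2} = - \frac{5}{4} \approx -1.25$)
$T = \frac{i \sqrt{21}}{2}$ ($T = \sqrt{\left(-1\right) 4 - \frac{5}{4}} = \sqrt{-4 - \frac{5}{4}} = \sqrt{- \frac{21}{4}} = \frac{i \sqrt{21}}{2} \approx 2.2913 i$)
$3 \cdot 0 T \left(-140\right) = 3 \cdot 0 \frac{i \sqrt{21}}{2} \left(-140\right) = 0 \frac{i \sqrt{21}}{2} \left(-140\right) = 0 \left(-140\right) = 0$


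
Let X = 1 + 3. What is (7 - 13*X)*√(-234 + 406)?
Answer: -90*√43 ≈ -590.17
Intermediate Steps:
X = 4
(7 - 13*X)*√(-234 + 406) = (7 - 13*4)*√(-234 + 406) = (7 - 52)*√172 = -90*√43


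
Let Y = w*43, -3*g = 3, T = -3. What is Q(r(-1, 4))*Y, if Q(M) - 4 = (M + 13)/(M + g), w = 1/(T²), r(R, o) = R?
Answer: -86/9 ≈ -9.5556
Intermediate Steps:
g = -1 (g = -⅓*3 = -1)
w = ⅑ (w = 1/((-3)²) = 1/9 = ⅑ ≈ 0.11111)
Q(M) = 4 + (13 + M)/(-1 + M) (Q(M) = 4 + (M + 13)/(M - 1) = 4 + (13 + M)/(-1 + M))
Y = 43/9 (Y = (⅑)*43 = 43/9 ≈ 4.7778)
Q(r(-1, 4))*Y = ((9 + 5*(-1))/(-1 - 1))*(43/9) = ((9 - 5)/(-2))*(43/9) = -½*4*(43/9) = -2*43/9 = -86/9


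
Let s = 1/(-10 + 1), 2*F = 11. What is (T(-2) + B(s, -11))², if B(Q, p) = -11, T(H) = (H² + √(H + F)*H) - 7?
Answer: (14 + √14)² ≈ 314.77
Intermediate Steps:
F = 11/2 (F = (½)*11 = 11/2 ≈ 5.5000)
s = -⅑ (s = 1/(-9) = -⅑ ≈ -0.11111)
T(H) = -7 + H² + H*√(11/2 + H) (T(H) = (H² + √(H + 11/2)*H) - 7 = (H² + √(11/2 + H)*H) - 7 = (H² + H*√(11/2 + H)) - 7 = -7 + H² + H*√(11/2 + H))
(T(-2) + B(s, -11))² = ((-7 + (-2)² + (½)*(-2)*√(22 + 4*(-2))) - 11)² = ((-7 + 4 + (½)*(-2)*√(22 - 8)) - 11)² = ((-7 + 4 + (½)*(-2)*√14) - 11)² = ((-7 + 4 - √14) - 11)² = ((-3 - √14) - 11)² = (-14 - √14)²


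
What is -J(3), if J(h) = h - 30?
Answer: 27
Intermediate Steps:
J(h) = -30 + h
-J(3) = -(-30 + 3) = -1*(-27) = 27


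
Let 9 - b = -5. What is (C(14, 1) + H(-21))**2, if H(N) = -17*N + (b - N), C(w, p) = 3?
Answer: 156025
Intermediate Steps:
b = 14 (b = 9 - 1*(-5) = 9 + 5 = 14)
H(N) = 14 - 18*N (H(N) = -17*N + (14 - N) = 14 - 18*N)
(C(14, 1) + H(-21))**2 = (3 + (14 - 18*(-21)))**2 = (3 + (14 + 378))**2 = (3 + 392)**2 = 395**2 = 156025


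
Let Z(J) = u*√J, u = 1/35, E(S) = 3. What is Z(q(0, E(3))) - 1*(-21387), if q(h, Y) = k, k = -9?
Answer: 21387 + 3*I/35 ≈ 21387.0 + 0.085714*I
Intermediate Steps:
u = 1/35 ≈ 0.028571
q(h, Y) = -9
Z(J) = √J/35
Z(q(0, E(3))) - 1*(-21387) = √(-9)/35 - 1*(-21387) = (3*I)/35 + 21387 = 3*I/35 + 21387 = 21387 + 3*I/35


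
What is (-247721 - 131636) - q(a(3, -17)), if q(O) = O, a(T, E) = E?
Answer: -379340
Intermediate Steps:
(-247721 - 131636) - q(a(3, -17)) = (-247721 - 131636) - 1*(-17) = -379357 + 17 = -379340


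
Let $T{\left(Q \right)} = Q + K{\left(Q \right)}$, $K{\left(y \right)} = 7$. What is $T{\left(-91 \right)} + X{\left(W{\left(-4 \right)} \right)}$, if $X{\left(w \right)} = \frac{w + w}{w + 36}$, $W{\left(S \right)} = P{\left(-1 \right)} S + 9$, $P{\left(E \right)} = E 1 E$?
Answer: $- \frac{3434}{41} \approx -83.756$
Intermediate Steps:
$P{\left(E \right)} = E^{2}$ ($P{\left(E \right)} = E E = E^{2}$)
$W{\left(S \right)} = 9 + S$ ($W{\left(S \right)} = \left(-1\right)^{2} S + 9 = 1 S + 9 = S + 9 = 9 + S$)
$X{\left(w \right)} = \frac{2 w}{36 + w}$
$T{\left(Q \right)} = 7 + Q$ ($T{\left(Q \right)} = Q + 7 = 7 + Q$)
$T{\left(-91 \right)} + X{\left(W{\left(-4 \right)} \right)} = \left(7 - 91\right) + \frac{2 \left(9 - 4\right)}{36 + \left(9 - 4\right)} = -84 + 2 \cdot 5 \frac{1}{36 + 5} = -84 + 2 \cdot 5 \cdot \frac{1}{41} = -84 + \frac{10}{41} = - \frac{3434}{41}$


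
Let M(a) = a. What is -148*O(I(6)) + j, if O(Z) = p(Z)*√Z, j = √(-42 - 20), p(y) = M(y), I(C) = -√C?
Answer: I*(√62 + 148*6^(¾)) ≈ 575.26*I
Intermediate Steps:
p(y) = y
j = I*√62 (j = √(-62) = I*√62 ≈ 7.874*I)
O(Z) = Z^(3/2) (O(Z) = Z*√Z = Z^(3/2))
-148*O(I(6)) + j = -148*(-I*6^(¾)) + I*√62 = -(-148)*I*6^(¾) + I*√62 = 148*I*6^(¾) + I*√62 = I*√62 + 148*I*6^(¾)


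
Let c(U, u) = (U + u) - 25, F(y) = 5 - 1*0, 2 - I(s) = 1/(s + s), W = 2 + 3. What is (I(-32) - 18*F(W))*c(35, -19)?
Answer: 50679/64 ≈ 791.86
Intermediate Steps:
W = 5
I(s) = 2 - 1/(2*s) (I(s) = 2 - 1/(s + s) = 2 - 1/(2*s))
F(y) = 5 (F(y) = 5 + 0 = 5)
c(U, u) = -25 + U + u
(I(-32) - 18*F(W))*c(35, -19) = ((2 - 1/2/(-32)) - 18*5)*(-25 + 35 - 19) = ((2 - 1/2*(-1/32)) - 90)*(-9) = ((2 + 1/64) - 90)*(-9) = (129/64 - 90)*(-9) = -5631/64*(-9) = 50679/64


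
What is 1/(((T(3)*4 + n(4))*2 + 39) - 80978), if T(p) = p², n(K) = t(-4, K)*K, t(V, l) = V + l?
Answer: -1/80867 ≈ -1.2366e-5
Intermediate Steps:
n(K) = K*(-4 + K) (n(K) = (-4 + K)*K = K*(-4 + K))
1/(((T(3)*4 + n(4))*2 + 39) - 80978) = 1/(((3²*4 + 4*(-4 + 4))*2 + 39) - 80978) = 1/(((9*4 + 4*0)*2 + 39) - 80978) = 1/(((36 + 0)*2 + 39) - 80978) = 1/((36*2 + 39) - 80978) = 1/((72 + 39) - 80978) = 1/(111 - 80978) = 1/(-80867) = -1/80867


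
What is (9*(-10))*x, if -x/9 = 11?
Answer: 8910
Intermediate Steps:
x = -99 (x = -9*11 = -99)
(9*(-10))*x = (9*(-10))*(-99) = -90*(-99) = 8910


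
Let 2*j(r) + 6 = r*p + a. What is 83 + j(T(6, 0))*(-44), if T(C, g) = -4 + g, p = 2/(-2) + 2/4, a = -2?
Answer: 215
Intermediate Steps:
p = -½ (p = 2*(-½) + 2*(¼) = -1 + ½ = -½ ≈ -0.50000)
j(r) = -4 - r/4 (j(r) = -3 + (r*(-½) - 2)/2 = -3 + (-r/2 - 2)/2 = -3 + (-2 - r/2)/2 = -3 + (-1 - r/4) = -4 - r/4)
83 + j(T(6, 0))*(-44) = 83 + (-4 - (-4 + 0)/4)*(-44) = 83 + (-4 - ¼*(-4))*(-44) = 83 + (-4 + 1)*(-44) = 83 - 3*(-44) = 83 + 132 = 215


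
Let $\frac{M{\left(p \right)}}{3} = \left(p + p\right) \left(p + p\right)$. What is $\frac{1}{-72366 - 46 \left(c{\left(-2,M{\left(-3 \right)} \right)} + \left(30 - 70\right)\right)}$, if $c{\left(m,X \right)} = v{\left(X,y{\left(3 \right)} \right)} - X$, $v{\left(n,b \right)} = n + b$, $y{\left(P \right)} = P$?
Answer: $- \frac{1}{70664} \approx -1.4151 \cdot 10^{-5}$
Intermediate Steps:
$v{\left(n,b \right)} = b + n$
$M{\left(p \right)} = 12 p^{2}$ ($M{\left(p \right)} = 3 \left(p + p\right) \left(p + p\right) = 3 \cdot 2 p 2 p = 3 \cdot 4 p^{2} = 12 p^{2}$)
$c{\left(m,X \right)} = 3$ ($c{\left(m,X \right)} = \left(3 + X\right) - X = 3$)
$\frac{1}{-72366 - 46 \left(c{\left(-2,M{\left(-3 \right)} \right)} + \left(30 - 70\right)\right)} = \frac{1}{-72366 - 46 \left(3 + \left(30 - 70\right)\right)} = \frac{1}{-72366 - 46 \left(3 - 40\right)} = \frac{1}{-72366 - -1702} = \frac{1}{-72366 + 1702} = \frac{1}{-70664} = - \frac{1}{70664}$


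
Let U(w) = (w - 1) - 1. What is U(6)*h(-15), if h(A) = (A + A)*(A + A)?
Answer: 3600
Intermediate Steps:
h(A) = 4*A**2 (h(A) = (2*A)*(2*A) = 4*A**2)
U(w) = -2 + w (U(w) = (-1 + w) - 1 = -2 + w)
U(6)*h(-15) = (-2 + 6)*(4*(-15)**2) = 4*(4*225) = 4*900 = 3600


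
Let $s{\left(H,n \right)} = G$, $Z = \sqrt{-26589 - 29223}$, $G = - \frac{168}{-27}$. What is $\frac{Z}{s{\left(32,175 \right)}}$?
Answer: $\frac{9 i \sqrt{13953}}{28} \approx 37.968 i$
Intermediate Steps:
$G = \frac{56}{9}$ ($G = \left(-168\right) \left(- \frac{1}{27}\right) = \frac{56}{9} \approx 6.2222$)
$Z = 2 i \sqrt{13953}$ ($Z = \sqrt{-55812} = 2 i \sqrt{13953} \approx 236.25 i$)
$s{\left(H,n \right)} = \frac{56}{9}$
$\frac{Z}{s{\left(32,175 \right)}} = \frac{2 i \sqrt{13953}}{\frac{56}{9}} = 2 i \sqrt{13953} \cdot \frac{9}{56} = \frac{9 i \sqrt{13953}}{28}$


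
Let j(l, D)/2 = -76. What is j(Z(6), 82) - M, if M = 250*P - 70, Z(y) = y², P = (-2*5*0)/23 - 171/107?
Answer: 33976/107 ≈ 317.53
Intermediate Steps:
P = -171/107 (P = -10*0*(1/23) - 171*1/107 = 0*(1/23) - 171/107 = 0 - 171/107 = -171/107 ≈ -1.5981)
j(l, D) = -152 (j(l, D) = 2*(-76) = -152)
M = -50240/107 (M = 250*(-171/107) - 70 = -42750/107 - 70 = -50240/107 ≈ -469.53)
j(Z(6), 82) - M = -152 - 1*(-50240/107) = -152 + 50240/107 = 33976/107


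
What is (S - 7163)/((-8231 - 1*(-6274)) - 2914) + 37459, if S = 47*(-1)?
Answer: 182469999/4871 ≈ 37461.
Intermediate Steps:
S = -47
(S - 7163)/((-8231 - 1*(-6274)) - 2914) + 37459 = (-47 - 7163)/((-8231 - 1*(-6274)) - 2914) + 37459 = -7210/((-8231 + 6274) - 2914) + 37459 = -7210/(-1957 - 2914) + 37459 = -7210/(-4871) + 37459 = -7210*(-1/4871) + 37459 = 7210/4871 + 37459 = 182469999/4871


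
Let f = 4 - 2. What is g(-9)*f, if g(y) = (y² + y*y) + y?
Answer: 306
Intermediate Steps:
f = 2
g(y) = y + 2*y² (g(y) = (y² + y²) + y = 2*y² + y = y + 2*y²)
g(-9)*f = -9*(1 + 2*(-9))*2 = -9*(1 - 18)*2 = -9*(-17)*2 = 153*2 = 306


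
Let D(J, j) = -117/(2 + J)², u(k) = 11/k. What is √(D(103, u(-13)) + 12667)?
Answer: 3*√1724118/35 ≈ 112.55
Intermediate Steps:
D(J, j) = -117/(2 + J)²
√(D(103, u(-13)) + 12667) = √(-117/(2 + 103)² + 12667) = √(-117/105² + 12667) = √(-117*1/11025 + 12667) = √(-13/1225 + 12667) = √(15517062/1225) = 3*√1724118/35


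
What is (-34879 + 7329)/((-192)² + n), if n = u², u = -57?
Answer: -27550/40113 ≈ -0.68681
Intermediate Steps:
n = 3249 (n = (-57)² = 3249)
(-34879 + 7329)/((-192)² + n) = (-34879 + 7329)/((-192)² + 3249) = -27550/(36864 + 3249) = -27550/40113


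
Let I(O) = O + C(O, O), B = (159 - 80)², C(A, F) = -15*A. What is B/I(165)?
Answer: -6241/2310 ≈ -2.7017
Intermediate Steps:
B = 6241 (B = 79² = 6241)
I(O) = -14*O (I(O) = O - 15*O = -14*O)
B/I(165) = 6241/((-14*165)) = 6241/(-2310) = 6241*(-1/2310) = -6241/2310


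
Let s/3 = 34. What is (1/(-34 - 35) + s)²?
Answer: 49519369/4761 ≈ 10401.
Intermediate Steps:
s = 102 (s = 3*34 = 102)
(1/(-34 - 35) + s)² = (1/(-34 - 35) + 102)² = (1/(-69) + 102)² = (-1/69 + 102)² = (7037/69)² = 49519369/4761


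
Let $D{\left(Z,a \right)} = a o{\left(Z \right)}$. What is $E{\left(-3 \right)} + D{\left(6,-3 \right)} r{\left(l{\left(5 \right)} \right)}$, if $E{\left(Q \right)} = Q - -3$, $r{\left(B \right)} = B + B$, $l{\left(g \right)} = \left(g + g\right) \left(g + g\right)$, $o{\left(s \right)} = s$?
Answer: $-3600$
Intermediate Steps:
$l{\left(g \right)} = 4 g^{2}$ ($l{\left(g \right)} = 2 g 2 g = 4 g^{2}$)
$r{\left(B \right)} = 2 B$
$E{\left(Q \right)} = 3 + Q$ ($E{\left(Q \right)} = Q + 3 = 3 + Q$)
$D{\left(Z,a \right)} = Z a$ ($D{\left(Z,a \right)} = a Z = Z a$)
$E{\left(-3 \right)} + D{\left(6,-3 \right)} r{\left(l{\left(5 \right)} \right)} = \left(3 - 3\right) + 6 \left(-3\right) 2 \cdot 4 \cdot 5^{2} = 0 - 18 \cdot 2 \cdot 4 \cdot 25 = 0 - 18 \cdot 2 \cdot 100 = 0 - 3600 = -3600$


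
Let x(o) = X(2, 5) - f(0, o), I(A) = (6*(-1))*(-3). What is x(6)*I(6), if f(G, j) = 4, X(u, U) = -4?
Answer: -144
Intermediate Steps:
I(A) = 18 (I(A) = -6*(-3) = 18)
x(o) = -8 (x(o) = -4 - 1*4 = -4 - 4 = -8)
x(6)*I(6) = -8*18 = -144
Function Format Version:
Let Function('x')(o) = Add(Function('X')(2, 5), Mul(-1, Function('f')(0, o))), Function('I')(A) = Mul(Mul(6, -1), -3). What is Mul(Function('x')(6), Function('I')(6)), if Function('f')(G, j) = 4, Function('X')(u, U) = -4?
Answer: -144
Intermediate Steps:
Function('I')(A) = 18 (Function('I')(A) = Mul(-6, -3) = 18)
Function('x')(o) = -8 (Function('x')(o) = Add(-4, Mul(-1, 4)) = Add(-4, -4) = -8)
Mul(Function('x')(6), Function('I')(6)) = Mul(-8, 18) = -144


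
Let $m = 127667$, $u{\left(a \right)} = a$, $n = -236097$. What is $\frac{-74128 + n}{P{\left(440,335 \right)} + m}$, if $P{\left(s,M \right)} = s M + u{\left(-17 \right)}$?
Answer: $- \frac{12409}{11002} \approx -1.1279$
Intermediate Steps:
$P{\left(s,M \right)} = -17 + M s$ ($P{\left(s,M \right)} = s M - 17 = M s - 17 = -17 + M s$)
$\frac{-74128 + n}{P{\left(440,335 \right)} + m} = \frac{-74128 - 236097}{\left(-17 + 335 \cdot 440\right) + 127667} = - \frac{310225}{\left(-17 + 147400\right) + 127667} = - \frac{310225}{147383 + 127667} = - \frac{310225}{275050} = \left(-310225\right) \frac{1}{275050} = - \frac{12409}{11002}$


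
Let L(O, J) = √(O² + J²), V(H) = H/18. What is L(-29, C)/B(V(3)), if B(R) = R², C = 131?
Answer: 36*√18002 ≈ 4830.2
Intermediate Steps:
V(H) = H/18 (V(H) = H*(1/18) = H/18)
L(O, J) = √(J² + O²)
L(-29, C)/B(V(3)) = √(131² + (-29)²)/(((1/18)*3)²) = √(17161 + 841)/((⅙)²) = √18002/(1/36) = √18002*36 = 36*√18002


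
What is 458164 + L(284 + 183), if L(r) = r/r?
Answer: 458165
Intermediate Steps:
L(r) = 1
458164 + L(284 + 183) = 458164 + 1 = 458165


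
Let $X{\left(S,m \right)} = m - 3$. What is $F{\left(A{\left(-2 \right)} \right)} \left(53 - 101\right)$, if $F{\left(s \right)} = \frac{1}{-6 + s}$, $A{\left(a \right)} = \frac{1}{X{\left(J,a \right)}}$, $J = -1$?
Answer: $\frac{240}{31} \approx 7.7419$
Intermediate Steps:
$X{\left(S,m \right)} = -3 + m$
$A{\left(a \right)} = \frac{1}{-3 + a}$
$F{\left(A{\left(-2 \right)} \right)} \left(53 - 101\right) = \frac{53 - 101}{-6 + \frac{1}{-3 - 2}} = \frac{1}{-6 + \frac{1}{-5}} \left(-48\right) = \frac{1}{-6 - \frac{1}{5}} \left(-48\right) = \frac{1}{- \frac{31}{5}} \left(-48\right) = \left(- \frac{5}{31}\right) \left(-48\right) = \frac{240}{31}$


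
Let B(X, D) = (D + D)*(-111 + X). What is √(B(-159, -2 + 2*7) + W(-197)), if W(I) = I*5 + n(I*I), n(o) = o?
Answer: 4*√1959 ≈ 177.04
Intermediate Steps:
W(I) = I² + 5*I (W(I) = I*5 + I*I = 5*I + I² = I² + 5*I)
B(X, D) = 2*D*(-111 + X) (B(X, D) = (2*D)*(-111 + X) = 2*D*(-111 + X))
√(B(-159, -2 + 2*7) + W(-197)) = √(2*(-2 + 2*7)*(-111 - 159) - 197*(5 - 197)) = √(2*(-2 + 14)*(-270) - 197*(-192)) = √(2*12*(-270) + 37824) = √(-6480 + 37824) = √31344 = 4*√1959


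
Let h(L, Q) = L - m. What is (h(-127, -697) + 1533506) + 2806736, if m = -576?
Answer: 4340691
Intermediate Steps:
h(L, Q) = 576 + L (h(L, Q) = L - 1*(-576) = L + 576 = 576 + L)
(h(-127, -697) + 1533506) + 2806736 = ((576 - 127) + 1533506) + 2806736 = (449 + 1533506) + 2806736 = 1533955 + 2806736 = 4340691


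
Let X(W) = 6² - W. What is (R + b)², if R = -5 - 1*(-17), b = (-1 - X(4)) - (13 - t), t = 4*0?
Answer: 1156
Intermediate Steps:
X(W) = 36 - W
t = 0
b = -46 (b = (-1 - (36 - 1*4)) - (13 - 1*0) = (-1 - (36 - 4)) - (13 + 0) = (-1 - 1*32) - 1*13 = (-1 - 32) - 13 = -33 - 13 = -46)
R = 12 (R = -5 + 17 = 12)
(R + b)² = (12 - 46)² = (-34)² = 1156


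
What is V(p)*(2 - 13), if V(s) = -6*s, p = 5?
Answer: 330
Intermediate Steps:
V(p)*(2 - 13) = (-6*5)*(2 - 13) = -30*(-11) = 330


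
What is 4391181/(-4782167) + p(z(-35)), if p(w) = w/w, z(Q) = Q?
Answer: 390986/4782167 ≈ 0.081759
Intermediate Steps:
p(w) = 1
4391181/(-4782167) + p(z(-35)) = 4391181/(-4782167) + 1 = 4391181*(-1/4782167) + 1 = -4391181/4782167 + 1 = 390986/4782167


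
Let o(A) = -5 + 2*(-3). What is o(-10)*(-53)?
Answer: 583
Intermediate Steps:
o(A) = -11 (o(A) = -5 - 6 = -11)
o(-10)*(-53) = -11*(-53) = 583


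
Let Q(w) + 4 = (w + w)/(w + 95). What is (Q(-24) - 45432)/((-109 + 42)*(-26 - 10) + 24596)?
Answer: -806501/479392 ≈ -1.6823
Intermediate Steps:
Q(w) = -4 + 2*w/(95 + w) (Q(w) = -4 + (w + w)/(w + 95) = -4 + (2*w)/(95 + w) = -4 + 2*w/(95 + w))
(Q(-24) - 45432)/((-109 + 42)*(-26 - 10) + 24596) = (2*(-190 - 1*(-24))/(95 - 24) - 45432)/((-109 + 42)*(-26 - 10) + 24596) = (2*(-190 + 24)/71 - 45432)/(-67*(-36) + 24596) = (2*(1/71)*(-166) - 45432)/(2412 + 24596) = (-332/71 - 45432)/27008 = -3226004/71*1/27008 = -806501/479392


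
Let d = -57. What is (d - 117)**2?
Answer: 30276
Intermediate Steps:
(d - 117)**2 = (-57 - 117)**2 = (-174)**2 = 30276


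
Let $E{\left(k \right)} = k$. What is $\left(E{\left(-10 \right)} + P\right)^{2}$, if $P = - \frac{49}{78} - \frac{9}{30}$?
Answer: $\frac{4541161}{38025} \approx 119.43$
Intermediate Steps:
$P = - \frac{181}{195}$ ($P = \left(-49\right) \frac{1}{78} - \frac{3}{10} = - \frac{49}{78} - \frac{3}{10} = - \frac{181}{195} \approx -0.92821$)
$\left(E{\left(-10 \right)} + P\right)^{2} = \left(-10 - \frac{181}{195}\right)^{2} = \left(- \frac{2131}{195}\right)^{2} = \frac{4541161}{38025}$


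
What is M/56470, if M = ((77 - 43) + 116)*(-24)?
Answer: -360/5647 ≈ -0.063751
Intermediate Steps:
M = -3600 (M = (34 + 116)*(-24) = 150*(-24) = -3600)
M/56470 = -3600/56470 = -3600*1/56470 = -360/5647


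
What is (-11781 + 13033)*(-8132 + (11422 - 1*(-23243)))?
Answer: 33219316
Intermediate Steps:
(-11781 + 13033)*(-8132 + (11422 - 1*(-23243))) = 1252*(-8132 + (11422 + 23243)) = 1252*(-8132 + 34665) = 1252*26533 = 33219316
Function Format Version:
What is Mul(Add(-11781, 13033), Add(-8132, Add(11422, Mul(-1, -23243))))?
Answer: 33219316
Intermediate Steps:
Mul(Add(-11781, 13033), Add(-8132, Add(11422, Mul(-1, -23243)))) = Mul(1252, Add(-8132, Add(11422, 23243))) = Mul(1252, Add(-8132, 34665)) = Mul(1252, 26533) = 33219316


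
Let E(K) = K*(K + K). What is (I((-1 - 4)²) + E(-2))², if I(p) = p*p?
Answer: 400689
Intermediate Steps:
E(K) = 2*K² (E(K) = K*(2*K) = 2*K²)
I(p) = p²
(I((-1 - 4)²) + E(-2))² = (((-1 - 4)²)² + 2*(-2)²)² = (((-5)²)² + 2*4)² = (25² + 8)² = (625 + 8)² = 633² = 400689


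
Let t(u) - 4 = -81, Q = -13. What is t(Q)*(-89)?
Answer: 6853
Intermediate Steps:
t(u) = -77 (t(u) = 4 - 81 = -77)
t(Q)*(-89) = -77*(-89) = 6853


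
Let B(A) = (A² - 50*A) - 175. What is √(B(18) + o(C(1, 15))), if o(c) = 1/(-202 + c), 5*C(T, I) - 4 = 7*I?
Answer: 12*I*√4233799/901 ≈ 27.404*I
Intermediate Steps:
C(T, I) = ⅘ + 7*I/5 (C(T, I) = ⅘ + (7*I)/5 = ⅘ + 7*I/5)
B(A) = -175 + A² - 50*A
√(B(18) + o(C(1, 15))) = √((-175 + 18² - 50*18) + 1/(-202 + (⅘ + (7/5)*15))) = √((-175 + 324 - 900) + 1/(-202 + (⅘ + 21))) = √(-751 + 1/(-202 + 109/5)) = √(-751 + 1/(-901/5)) = √(-751 - 5/901) = √(-676656/901) = 12*I*√4233799/901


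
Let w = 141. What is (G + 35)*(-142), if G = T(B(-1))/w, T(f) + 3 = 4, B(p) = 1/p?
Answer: -700912/141 ≈ -4971.0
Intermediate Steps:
T(f) = 1 (T(f) = -3 + 4 = 1)
G = 1/141 ≈ 0.0070922
(G + 35)*(-142) = (1/141 + 35)*(-142) = (4936/141)*(-142) = -700912/141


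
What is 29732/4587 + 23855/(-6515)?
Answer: 16856219/5976861 ≈ 2.8202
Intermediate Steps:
29732/4587 + 23855/(-6515) = 29732*(1/4587) + 23855*(-1/6515) = 29732/4587 - 4771/1303 = 16856219/5976861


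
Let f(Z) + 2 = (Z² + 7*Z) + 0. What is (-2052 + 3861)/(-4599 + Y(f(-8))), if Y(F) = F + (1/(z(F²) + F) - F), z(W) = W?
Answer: -75978/193157 ≈ -0.39335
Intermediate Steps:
f(Z) = -2 + Z² + 7*Z (f(Z) = -2 + ((Z² + 7*Z) + 0) = -2 + (Z² + 7*Z) = -2 + Z² + 7*Z)
Y(F) = 1/(F + F²) (Y(F) = F + (1/(F² + F) - F) = F + (1/(F + F²) - F) = 1/(F + F²))
(-2052 + 3861)/(-4599 + Y(f(-8))) = (-2052 + 3861)/(-4599 + 1/((-2 + (-8)² + 7*(-8))*(1 + (-2 + (-8)² + 7*(-8))))) = 1809/(-4599 + 1/((-2 + 64 - 56)*(1 + (-2 + 64 - 56)))) = 1809/(-4599 + 1/(6*(1 + 6))) = 1809/(-4599 + (⅙)/7) = 1809/(-4599 + (⅙)*(⅐)) = 1809/(-4599 + 1/42) = 1809/(-193157/42) = 1809*(-42/193157) = -75978/193157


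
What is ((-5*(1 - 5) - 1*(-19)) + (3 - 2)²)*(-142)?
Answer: -5680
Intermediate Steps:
((-5*(1 - 5) - 1*(-19)) + (3 - 2)²)*(-142) = ((-5*(-4) + 19) + 1²)*(-142) = ((20 + 19) + 1)*(-142) = (39 + 1)*(-142) = 40*(-142) = -5680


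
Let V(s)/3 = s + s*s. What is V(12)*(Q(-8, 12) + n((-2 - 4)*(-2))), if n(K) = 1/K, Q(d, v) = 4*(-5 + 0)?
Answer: -9321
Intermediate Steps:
Q(d, v) = -20 (Q(d, v) = 4*(-5) = -20)
V(s) = 3*s + 3*s² (V(s) = 3*(s + s*s) = 3*(s + s²) = 3*s + 3*s²)
V(12)*(Q(-8, 12) + n((-2 - 4)*(-2))) = (3*12*(1 + 12))*(-20 + 1/((-2 - 4)*(-2))) = (3*12*13)*(-20 + 1/(-6*(-2))) = 468*(-20 + 1/12) = 468*(-239/12) = -9321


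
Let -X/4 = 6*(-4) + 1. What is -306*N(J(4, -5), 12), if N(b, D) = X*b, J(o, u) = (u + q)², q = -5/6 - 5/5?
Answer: -1314542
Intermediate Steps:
q = -11/6 (q = -5*⅙ - 5*⅕ = -⅚ - 1 = -11/6 ≈ -1.8333)
J(o, u) = (-11/6 + u)² (J(o, u) = (u - 11/6)² = (-11/6 + u)²)
X = 92 (X = -4*(6*(-4) + 1) = -4*(-24 + 1) = -4*(-23) = 92)
N(b, D) = 92*b
-306*N(J(4, -5), 12) = -28152*(-11 + 6*(-5))²/36 = -28152*(-11 - 30)²/36 = -28152*(1/36)*(-41)² = -28152*(1/36)*1681 = -28152*1681/36 = -306*38663/9 = -1314542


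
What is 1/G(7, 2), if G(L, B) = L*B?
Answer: 1/14 ≈ 0.071429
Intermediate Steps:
G(L, B) = B*L
1/G(7, 2) = 1/(2*7) = 1/14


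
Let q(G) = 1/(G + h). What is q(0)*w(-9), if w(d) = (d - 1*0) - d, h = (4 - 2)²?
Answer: 0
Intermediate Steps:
h = 4 (h = 2² = 4)
w(d) = 0 (w(d) = (d + 0) - d = d - d = 0)
q(G) = 1/(4 + G) (q(G) = 1/(G + 4) = 1/(4 + G))
q(0)*w(-9) = 0/(4 + 0) = 0/4 = (¼)*0 = 0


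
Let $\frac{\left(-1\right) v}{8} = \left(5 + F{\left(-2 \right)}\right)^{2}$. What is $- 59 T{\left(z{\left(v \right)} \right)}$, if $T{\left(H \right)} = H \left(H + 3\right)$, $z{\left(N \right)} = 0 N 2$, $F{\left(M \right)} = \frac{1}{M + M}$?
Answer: $0$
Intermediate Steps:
$F{\left(M \right)} = \frac{1}{2 M}$
$v = - \frac{361}{2}$ ($v = - 8 \left(5 + \frac{1}{2 \left(-2\right)}\right)^{2} = - 8 \left(5 + \frac{1}{2} \left(- \frac{1}{2}\right)\right)^{2} = - 8 \left(5 - \frac{1}{4}\right)^{2} = - 8 \left(\frac{19}{4}\right)^{2} = \left(-8\right) \frac{361}{16} = - \frac{361}{2} \approx -180.5$)
$z{\left(N \right)} = 0$ ($z{\left(N \right)} = 0 \cdot 2 = 0$)
$T{\left(H \right)} = H \left(3 + H\right)$
$- 59 T{\left(z{\left(v \right)} \right)} = - 59 \cdot 0 \left(3 + 0\right) = - 59 \cdot 0 \cdot 3 = \left(-59\right) 0 = 0$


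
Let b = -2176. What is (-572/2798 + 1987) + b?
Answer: -264697/1399 ≈ -189.20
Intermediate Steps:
(-572/2798 + 1987) + b = (-572/2798 + 1987) - 2176 = (-572*1/2798 + 1987) - 2176 = (-286/1399 + 1987) - 2176 = 2779527/1399 - 2176 = -264697/1399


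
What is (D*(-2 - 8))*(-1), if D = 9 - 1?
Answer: 80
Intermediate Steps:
D = 8
(D*(-2 - 8))*(-1) = (8*(-2 - 8))*(-1) = (8*(-10))*(-1) = -80*(-1) = 80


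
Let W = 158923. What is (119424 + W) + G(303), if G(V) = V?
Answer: 278650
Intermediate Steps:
(119424 + W) + G(303) = (119424 + 158923) + 303 = 278347 + 303 = 278650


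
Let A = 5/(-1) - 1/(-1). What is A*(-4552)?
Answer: 18208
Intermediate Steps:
A = -4 (A = 5*(-1) - 1*(-1) = -5 + 1 = -4)
A*(-4552) = -4*(-4552) = 18208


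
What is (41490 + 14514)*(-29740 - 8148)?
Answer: -2121879552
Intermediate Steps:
(41490 + 14514)*(-29740 - 8148) = 56004*(-37888) = -2121879552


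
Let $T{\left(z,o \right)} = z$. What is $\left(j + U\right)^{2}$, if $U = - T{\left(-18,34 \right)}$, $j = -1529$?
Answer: $2283121$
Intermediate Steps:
$U = 18$ ($U = \left(-1\right) \left(-18\right) = 18$)
$\left(j + U\right)^{2} = \left(-1529 + 18\right)^{2} = \left(-1511\right)^{2} = 2283121$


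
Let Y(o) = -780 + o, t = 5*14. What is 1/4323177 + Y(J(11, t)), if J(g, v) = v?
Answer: -3069455669/4323177 ≈ -710.00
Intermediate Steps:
t = 70
1/4323177 + Y(J(11, t)) = 1/4323177 + (-780 + 70) = 1/4323177 - 710 = -3069455669/4323177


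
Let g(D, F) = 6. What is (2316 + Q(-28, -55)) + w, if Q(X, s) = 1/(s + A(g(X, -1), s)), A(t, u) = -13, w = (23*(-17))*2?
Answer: 104311/68 ≈ 1534.0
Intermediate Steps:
w = -782 (w = -391*2 = -782)
Q(X, s) = 1/(-13 + s) (Q(X, s) = 1/(s - 13) = 1/(-13 + s))
(2316 + Q(-28, -55)) + w = (2316 + 1/(-13 - 55)) - 782 = (2316 + 1/(-68)) - 782 = (2316 - 1/68) - 782 = 157487/68 - 782 = 104311/68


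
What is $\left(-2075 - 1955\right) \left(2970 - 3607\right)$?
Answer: $2567110$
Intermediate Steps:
$\left(-2075 - 1955\right) \left(2970 - 3607\right) = \left(-4030\right) \left(-637\right) = 2567110$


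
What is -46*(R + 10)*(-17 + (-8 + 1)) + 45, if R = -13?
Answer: -3267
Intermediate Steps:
-46*(R + 10)*(-17 + (-8 + 1)) + 45 = -46*(-13 + 10)*(-17 + (-8 + 1)) + 45 = -(-138)*(-17 - 7) + 45 = -(-138)*(-24) + 45 = -46*72 + 45 = -3312 + 45 = -3267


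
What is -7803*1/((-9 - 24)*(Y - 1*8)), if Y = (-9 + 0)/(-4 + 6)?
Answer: -5202/275 ≈ -18.916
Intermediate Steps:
Y = -9/2 ≈ -4.5000
-7803*1/((-9 - 24)*(Y - 1*8)) = -7803*1/((-9 - 24)*(-9/2 - 1*8)) = -7803*(-1/(33*(-9/2 - 8))) = -7803/((-33*(-25/2))) = -7803/825/2 = -7803*2/825 = -5202/275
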